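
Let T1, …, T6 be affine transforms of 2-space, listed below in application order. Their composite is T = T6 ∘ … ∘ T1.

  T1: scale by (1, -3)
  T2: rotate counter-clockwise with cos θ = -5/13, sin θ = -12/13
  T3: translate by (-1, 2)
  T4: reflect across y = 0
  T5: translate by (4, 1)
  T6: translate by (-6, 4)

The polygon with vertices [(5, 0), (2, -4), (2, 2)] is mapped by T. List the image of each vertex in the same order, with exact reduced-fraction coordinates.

image vertices: (-64/13, 99/13), (95/13, 123/13), (-121/13, 33/13)

T1 scale by (1, -3): (5, 0) → (5, 0); (2, -4) → (2, 12); (2, 2) → (2, -6)
T2 rotate counter-clockwise with cos θ = -5/13, sin θ = -12/13: (5, 0) → (-25/13, -60/13); (2, 12) → (134/13, -84/13); (2, -6) → (-82/13, 6/13)
T3 translate by (-1, 2): (-25/13, -60/13) → (-38/13, -34/13); (134/13, -84/13) → (121/13, -58/13); (-82/13, 6/13) → (-95/13, 32/13)
T4 reflect across y = 0: (-38/13, -34/13) → (-38/13, 34/13); (121/13, -58/13) → (121/13, 58/13); (-95/13, 32/13) → (-95/13, -32/13)
T5 translate by (4, 1): (-38/13, 34/13) → (14/13, 47/13); (121/13, 58/13) → (173/13, 71/13); (-95/13, -32/13) → (-43/13, -19/13)
T6 translate by (-6, 4): (14/13, 47/13) → (-64/13, 99/13); (173/13, 71/13) → (95/13, 123/13); (-43/13, -19/13) → (-121/13, 33/13)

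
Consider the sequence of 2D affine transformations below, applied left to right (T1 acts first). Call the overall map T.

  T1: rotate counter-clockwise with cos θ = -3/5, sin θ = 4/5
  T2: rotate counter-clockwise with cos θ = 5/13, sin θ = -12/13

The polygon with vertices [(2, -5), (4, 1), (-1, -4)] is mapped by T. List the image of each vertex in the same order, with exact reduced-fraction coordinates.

T1 rotate counter-clockwise with cos θ = -3/5, sin θ = 4/5: (2, -5) → (14/5, 23/5); (4, 1) → (-16/5, 13/5); (-1, -4) → (19/5, 8/5)
T2 rotate counter-clockwise with cos θ = 5/13, sin θ = -12/13: (14/5, 23/5) → (346/65, -53/65); (-16/5, 13/5) → (76/65, 257/65); (19/5, 8/5) → (191/65, -188/65)

image vertices: (346/65, -53/65), (76/65, 257/65), (191/65, -188/65)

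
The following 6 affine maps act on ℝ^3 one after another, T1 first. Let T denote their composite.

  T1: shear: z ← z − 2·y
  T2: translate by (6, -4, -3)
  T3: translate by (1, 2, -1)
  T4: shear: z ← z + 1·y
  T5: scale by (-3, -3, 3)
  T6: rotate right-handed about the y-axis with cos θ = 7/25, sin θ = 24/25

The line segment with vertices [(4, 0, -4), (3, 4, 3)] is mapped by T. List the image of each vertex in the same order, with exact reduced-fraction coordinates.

image vertices: (-951/25, 6, 582/25), (-714/25, -6, 573/25)

T1 shear: z ← z − 2·y: (4, 0, -4) → (4, 0, -4); (3, 4, 3) → (3, 4, -5)
T2 translate by (6, -4, -3): (4, 0, -4) → (10, -4, -7); (3, 4, -5) → (9, 0, -8)
T3 translate by (1, 2, -1): (10, -4, -7) → (11, -2, -8); (9, 0, -8) → (10, 2, -9)
T4 shear: z ← z + 1·y: (11, -2, -8) → (11, -2, -10); (10, 2, -9) → (10, 2, -7)
T5 scale by (-3, -3, 3): (11, -2, -10) → (-33, 6, -30); (10, 2, -7) → (-30, -6, -21)
T6 rotate right-handed about the y-axis with cos θ = 7/25, sin θ = 24/25: (-33, 6, -30) → (-951/25, 6, 582/25); (-30, -6, -21) → (-714/25, -6, 573/25)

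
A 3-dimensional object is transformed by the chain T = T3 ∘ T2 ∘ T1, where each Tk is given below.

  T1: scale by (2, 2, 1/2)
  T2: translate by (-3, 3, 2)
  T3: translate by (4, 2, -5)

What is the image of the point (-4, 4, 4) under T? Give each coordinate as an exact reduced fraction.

T1 scale by (2, 2, 1/2): (-4, 4, 4) → (-8, 8, 2)
T2 translate by (-3, 3, 2): (-8, 8, 2) → (-11, 11, 4)
T3 translate by (4, 2, -5): (-11, 11, 4) → (-7, 13, -1)

T(p) = (-7, 13, -1)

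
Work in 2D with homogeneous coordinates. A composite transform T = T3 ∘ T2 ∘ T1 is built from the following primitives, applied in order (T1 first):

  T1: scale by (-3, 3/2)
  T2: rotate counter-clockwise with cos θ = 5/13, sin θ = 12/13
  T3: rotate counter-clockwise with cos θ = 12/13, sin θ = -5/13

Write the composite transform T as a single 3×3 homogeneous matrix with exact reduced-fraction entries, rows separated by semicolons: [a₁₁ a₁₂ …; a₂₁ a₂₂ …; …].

T1 = [-3 0 0; 0 3/2 0; 0 0 1]
T2·T1 = [-15/13 -18/13 0; -36/13 15/26 0; 0 0 1]
T3·…·T1 = [-360/169 -357/338 0; -357/169 180/169 0; 0 0 1]

T = [-360/169 -357/338 0; -357/169 180/169 0; 0 0 1]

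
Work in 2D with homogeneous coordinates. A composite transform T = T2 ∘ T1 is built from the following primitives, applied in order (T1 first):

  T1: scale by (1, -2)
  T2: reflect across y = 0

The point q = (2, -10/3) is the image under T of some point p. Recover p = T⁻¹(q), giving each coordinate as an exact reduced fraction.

p = (2, -5/3)

T1 = [1 0 0; 0 -2 0; 0 0 1]
T2·T1 = [1 0 0; 0 2 0; 0 0 1]
det M = 2; M⁻¹ = [1 0 0; 0 1/2 0; 0 0 1]
M⁻¹ · (2, -10/3)ᵀ = (2, -5/3)ᵀ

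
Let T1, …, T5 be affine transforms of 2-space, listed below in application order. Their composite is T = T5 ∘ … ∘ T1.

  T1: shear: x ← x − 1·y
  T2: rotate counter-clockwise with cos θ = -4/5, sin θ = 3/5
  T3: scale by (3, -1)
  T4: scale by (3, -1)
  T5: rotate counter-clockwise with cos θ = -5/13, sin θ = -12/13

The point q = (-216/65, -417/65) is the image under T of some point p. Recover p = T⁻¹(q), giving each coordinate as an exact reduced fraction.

p = (-1, 0)

T1 = [1 -1 0; 0 1 0; 0 0 1]
T2·T1 = [-4/5 1/5 0; 3/5 -7/5 0; 0 0 1]
T3·…·T1 = [-12/5 3/5 0; -3/5 7/5 0; 0 0 1]
T4·…·T1 = [-36/5 9/5 0; 3/5 -7/5 0; 0 0 1]
T5·…·T1 = [216/65 -129/65 0; 417/65 -73/65 0; 0 0 1]
det M = 9; M⁻¹ = [-73/585 43/195 0; -139/195 24/65 0; 0 0 1]
M⁻¹ · (-216/65, -417/65)ᵀ = (-1, 0)ᵀ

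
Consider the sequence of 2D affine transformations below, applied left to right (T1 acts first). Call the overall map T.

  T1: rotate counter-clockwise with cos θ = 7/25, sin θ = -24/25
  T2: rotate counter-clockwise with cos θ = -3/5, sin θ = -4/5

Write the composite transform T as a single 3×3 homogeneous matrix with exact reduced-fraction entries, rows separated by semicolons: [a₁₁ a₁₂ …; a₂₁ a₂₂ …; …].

T = [-117/125 -44/125 0; 44/125 -117/125 0; 0 0 1]

T1 = [7/25 24/25 0; -24/25 7/25 0; 0 0 1]
T2·T1 = [-117/125 -44/125 0; 44/125 -117/125 0; 0 0 1]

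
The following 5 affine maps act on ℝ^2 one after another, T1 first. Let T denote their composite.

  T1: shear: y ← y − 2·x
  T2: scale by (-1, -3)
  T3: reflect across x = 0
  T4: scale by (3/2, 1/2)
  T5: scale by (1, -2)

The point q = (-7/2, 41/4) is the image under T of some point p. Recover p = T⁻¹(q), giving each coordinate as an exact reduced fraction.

p = (-7/3, -5/4)

T1 = [1 0 0; -2 1 0; 0 0 1]
T2·T1 = [-1 0 0; 6 -3 0; 0 0 1]
T3·…·T1 = [1 0 0; 6 -3 0; 0 0 1]
T4·…·T1 = [3/2 0 0; 3 -3/2 0; 0 0 1]
T5·…·T1 = [3/2 0 0; -6 3 0; 0 0 1]
det M = 9/2; M⁻¹ = [2/3 0 0; 4/3 1/3 0; 0 0 1]
M⁻¹ · (-7/2, 41/4)ᵀ = (-7/3, -5/4)ᵀ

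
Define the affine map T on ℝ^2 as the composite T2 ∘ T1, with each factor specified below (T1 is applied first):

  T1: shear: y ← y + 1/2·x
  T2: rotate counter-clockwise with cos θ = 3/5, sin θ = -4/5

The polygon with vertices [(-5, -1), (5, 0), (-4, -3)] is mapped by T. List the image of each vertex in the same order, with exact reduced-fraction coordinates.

image vertices: (-29/5, 19/10), (5, -5/2), (-32/5, 1/5)

T1 shear: y ← y + 1/2·x: (-5, -1) → (-5, -7/2); (5, 0) → (5, 5/2); (-4, -3) → (-4, -5)
T2 rotate counter-clockwise with cos θ = 3/5, sin θ = -4/5: (-5, -7/2) → (-29/5, 19/10); (5, 5/2) → (5, -5/2); (-4, -5) → (-32/5, 1/5)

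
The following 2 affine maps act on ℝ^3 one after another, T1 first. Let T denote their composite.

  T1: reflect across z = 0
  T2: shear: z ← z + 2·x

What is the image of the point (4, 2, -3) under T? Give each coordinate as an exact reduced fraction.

T(p) = (4, 2, 11)

T1 reflect across z = 0: (4, 2, -3) → (4, 2, 3)
T2 shear: z ← z + 2·x: (4, 2, 3) → (4, 2, 11)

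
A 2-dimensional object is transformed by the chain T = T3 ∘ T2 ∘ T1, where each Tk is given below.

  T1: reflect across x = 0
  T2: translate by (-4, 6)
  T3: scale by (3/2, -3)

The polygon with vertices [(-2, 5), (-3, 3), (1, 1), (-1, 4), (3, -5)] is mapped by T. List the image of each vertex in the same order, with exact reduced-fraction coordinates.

image vertices: (-3, -33), (-3/2, -27), (-15/2, -21), (-9/2, -30), (-21/2, -3)

T1 reflect across x = 0: (-2, 5) → (2, 5); (-3, 3) → (3, 3); (1, 1) → (-1, 1); (-1, 4) → (1, 4); (3, -5) → (-3, -5)
T2 translate by (-4, 6): (2, 5) → (-2, 11); (3, 3) → (-1, 9); (-1, 1) → (-5, 7); (1, 4) → (-3, 10); (-3, -5) → (-7, 1)
T3 scale by (3/2, -3): (-2, 11) → (-3, -33); (-1, 9) → (-3/2, -27); (-5, 7) → (-15/2, -21); (-3, 10) → (-9/2, -30); (-7, 1) → (-21/2, -3)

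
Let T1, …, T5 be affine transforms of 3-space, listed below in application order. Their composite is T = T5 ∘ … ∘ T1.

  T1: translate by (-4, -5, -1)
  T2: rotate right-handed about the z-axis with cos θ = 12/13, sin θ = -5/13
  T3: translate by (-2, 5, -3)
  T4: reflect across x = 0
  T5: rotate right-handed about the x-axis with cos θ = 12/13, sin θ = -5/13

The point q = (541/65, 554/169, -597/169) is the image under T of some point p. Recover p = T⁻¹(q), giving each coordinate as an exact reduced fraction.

T1 = [1 0 0 -4; 0 1 0 -5; 0 0 1 -1; 0 0 0 1]
T2·T1 = [12/13 5/13 0 -73/13; -5/13 12/13 0 -40/13; 0 0 1 -1; 0 0 0 1]
T3·…·T1 = [12/13 5/13 0 -99/13; -5/13 12/13 0 25/13; 0 0 1 -4; 0 0 0 1]
T4·…·T1 = [-12/13 -5/13 0 99/13; -5/13 12/13 0 25/13; 0 0 1 -4; 0 0 0 1]
T5·…·T1 = [-12/13 -5/13 0 99/13; -60/169 144/169 5/13 40/169; 25/169 -60/169 12/13 -749/169; 0 0 0 1]
det M = -1; M⁻¹ = [-12/13 -60/169 25/169 101/13; -5/13 144/169 -60/169 15/13; 0 5/13 12/13 4; 0 0 0 1]
M⁻¹ · (541/65, 554/169, -597/169)ᵀ = (-8/5, 2, 2)ᵀ

p = (-8/5, 2, 2)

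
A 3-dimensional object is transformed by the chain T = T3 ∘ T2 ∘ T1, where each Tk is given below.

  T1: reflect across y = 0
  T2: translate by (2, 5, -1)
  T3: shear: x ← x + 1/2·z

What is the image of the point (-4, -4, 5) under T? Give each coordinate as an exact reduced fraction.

T1 reflect across y = 0: (-4, -4, 5) → (-4, 4, 5)
T2 translate by (2, 5, -1): (-4, 4, 5) → (-2, 9, 4)
T3 shear: x ← x + 1/2·z: (-2, 9, 4) → (0, 9, 4)

T(p) = (0, 9, 4)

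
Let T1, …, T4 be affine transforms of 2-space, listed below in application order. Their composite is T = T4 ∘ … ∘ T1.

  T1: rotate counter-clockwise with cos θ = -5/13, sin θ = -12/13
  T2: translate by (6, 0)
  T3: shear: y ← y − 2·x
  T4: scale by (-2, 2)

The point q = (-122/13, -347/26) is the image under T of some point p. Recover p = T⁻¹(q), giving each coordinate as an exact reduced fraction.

T1 = [-5/13 12/13 0; -12/13 -5/13 0; 0 0 1]
T2·T1 = [-5/13 12/13 6; -12/13 -5/13 0; 0 0 1]
T3·…·T1 = [-5/13 12/13 6; -2/13 -29/13 -12; 0 0 1]
T4·…·T1 = [10/13 -24/13 -12; -4/13 -58/13 -24; 0 0 1]
det M = -4; M⁻¹ = [29/26 -6/13 30/13; -1/13 -5/26 -72/13; 0 0 1]
M⁻¹ · (-122/13, -347/26)ᵀ = (-2, -9/4)ᵀ

p = (-2, -9/4)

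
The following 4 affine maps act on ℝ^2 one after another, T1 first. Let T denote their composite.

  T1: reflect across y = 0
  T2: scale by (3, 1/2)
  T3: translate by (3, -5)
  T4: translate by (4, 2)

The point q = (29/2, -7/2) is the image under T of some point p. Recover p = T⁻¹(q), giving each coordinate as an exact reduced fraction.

p = (5/2, 1)

T1 = [1 0 0; 0 -1 0; 0 0 1]
T2·T1 = [3 0 0; 0 -1/2 0; 0 0 1]
T3·…·T1 = [3 0 3; 0 -1/2 -5; 0 0 1]
T4·…·T1 = [3 0 7; 0 -1/2 -3; 0 0 1]
det M = -3/2; M⁻¹ = [1/3 0 -7/3; 0 -2 -6; 0 0 1]
M⁻¹ · (29/2, -7/2)ᵀ = (5/2, 1)ᵀ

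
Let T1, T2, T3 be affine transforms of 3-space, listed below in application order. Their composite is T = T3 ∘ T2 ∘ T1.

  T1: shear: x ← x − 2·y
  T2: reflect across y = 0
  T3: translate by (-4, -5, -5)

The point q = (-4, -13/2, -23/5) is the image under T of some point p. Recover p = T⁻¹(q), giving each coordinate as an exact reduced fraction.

T1 = [1 -2 0 0; 0 1 0 0; 0 0 1 0; 0 0 0 1]
T2·T1 = [1 -2 0 0; 0 -1 0 0; 0 0 1 0; 0 0 0 1]
T3·…·T1 = [1 -2 0 -4; 0 -1 0 -5; 0 0 1 -5; 0 0 0 1]
det M = -1; M⁻¹ = [1 -2 0 -6; 0 -1 0 -5; 0 0 1 5; 0 0 0 1]
M⁻¹ · (-4, -13/2, -23/5)ᵀ = (3, 3/2, 2/5)ᵀ

p = (3, 3/2, 2/5)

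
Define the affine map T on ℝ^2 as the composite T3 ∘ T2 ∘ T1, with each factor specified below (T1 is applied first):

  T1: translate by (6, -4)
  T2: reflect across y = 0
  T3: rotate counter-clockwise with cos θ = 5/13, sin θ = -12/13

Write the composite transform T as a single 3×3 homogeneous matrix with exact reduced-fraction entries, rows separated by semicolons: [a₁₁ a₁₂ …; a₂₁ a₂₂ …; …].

T = [5/13 -12/13 6; -12/13 -5/13 -4; 0 0 1]

T1 = [1 0 6; 0 1 -4; 0 0 1]
T2·T1 = [1 0 6; 0 -1 4; 0 0 1]
T3·…·T1 = [5/13 -12/13 6; -12/13 -5/13 -4; 0 0 1]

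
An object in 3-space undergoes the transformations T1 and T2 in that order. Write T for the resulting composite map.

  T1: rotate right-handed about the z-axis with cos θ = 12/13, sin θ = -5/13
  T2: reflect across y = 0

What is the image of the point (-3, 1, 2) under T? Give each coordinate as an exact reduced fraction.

T1 rotate right-handed about the z-axis with cos θ = 12/13, sin θ = -5/13: (-3, 1, 2) → (-31/13, 27/13, 2)
T2 reflect across y = 0: (-31/13, 27/13, 2) → (-31/13, -27/13, 2)

T(p) = (-31/13, -27/13, 2)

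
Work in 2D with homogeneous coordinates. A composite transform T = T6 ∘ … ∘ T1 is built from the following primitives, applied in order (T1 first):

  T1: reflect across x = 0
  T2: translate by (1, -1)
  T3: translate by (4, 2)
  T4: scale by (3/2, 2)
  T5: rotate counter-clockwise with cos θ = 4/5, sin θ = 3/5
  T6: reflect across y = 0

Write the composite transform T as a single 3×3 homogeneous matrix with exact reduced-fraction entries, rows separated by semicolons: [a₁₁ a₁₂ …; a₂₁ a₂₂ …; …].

T = [-6/5 -6/5 24/5; 9/10 -8/5 -61/10; 0 0 1]

T1 = [-1 0 0; 0 1 0; 0 0 1]
T2·T1 = [-1 0 1; 0 1 -1; 0 0 1]
T3·…·T1 = [-1 0 5; 0 1 1; 0 0 1]
T4·…·T1 = [-3/2 0 15/2; 0 2 2; 0 0 1]
T5·…·T1 = [-6/5 -6/5 24/5; -9/10 8/5 61/10; 0 0 1]
T6·…·T1 = [-6/5 -6/5 24/5; 9/10 -8/5 -61/10; 0 0 1]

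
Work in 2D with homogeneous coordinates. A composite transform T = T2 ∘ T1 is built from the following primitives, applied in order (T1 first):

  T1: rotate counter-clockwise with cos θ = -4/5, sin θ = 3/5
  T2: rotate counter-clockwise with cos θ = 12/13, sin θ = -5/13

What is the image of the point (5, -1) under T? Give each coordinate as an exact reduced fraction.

T(p) = (-109/65, 313/65)

T1 rotate counter-clockwise with cos θ = -4/5, sin θ = 3/5: (5, -1) → (-17/5, 19/5)
T2 rotate counter-clockwise with cos θ = 12/13, sin θ = -5/13: (-17/5, 19/5) → (-109/65, 313/65)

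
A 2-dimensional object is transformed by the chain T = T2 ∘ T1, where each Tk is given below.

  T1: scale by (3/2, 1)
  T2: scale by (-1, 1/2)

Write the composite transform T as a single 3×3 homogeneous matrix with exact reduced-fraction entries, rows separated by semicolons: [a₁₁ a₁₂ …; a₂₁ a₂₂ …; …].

T = [-3/2 0 0; 0 1/2 0; 0 0 1]

T1 = [3/2 0 0; 0 1 0; 0 0 1]
T2·T1 = [-3/2 0 0; 0 1/2 0; 0 0 1]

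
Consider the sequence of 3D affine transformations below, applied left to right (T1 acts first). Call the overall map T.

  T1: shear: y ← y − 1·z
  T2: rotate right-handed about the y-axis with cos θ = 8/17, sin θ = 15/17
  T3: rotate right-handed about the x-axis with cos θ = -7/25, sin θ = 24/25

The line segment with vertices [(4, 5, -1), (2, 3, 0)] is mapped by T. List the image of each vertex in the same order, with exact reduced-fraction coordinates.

image vertices: (1, 54/25, 172/25), (16/17, 363/425, 1434/425)

T1 shear: y ← y − 1·z: (4, 5, -1) → (4, 6, -1); (2, 3, 0) → (2, 3, 0)
T2 rotate right-handed about the y-axis with cos θ = 8/17, sin θ = 15/17: (4, 6, -1) → (1, 6, -4); (2, 3, 0) → (16/17, 3, -30/17)
T3 rotate right-handed about the x-axis with cos θ = -7/25, sin θ = 24/25: (1, 6, -4) → (1, 54/25, 172/25); (16/17, 3, -30/17) → (16/17, 363/425, 1434/425)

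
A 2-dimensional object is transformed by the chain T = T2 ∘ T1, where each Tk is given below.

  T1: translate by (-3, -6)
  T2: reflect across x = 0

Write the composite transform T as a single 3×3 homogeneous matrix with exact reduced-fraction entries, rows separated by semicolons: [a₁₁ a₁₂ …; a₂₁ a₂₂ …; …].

T1 = [1 0 -3; 0 1 -6; 0 0 1]
T2·T1 = [-1 0 3; 0 1 -6; 0 0 1]

T = [-1 0 3; 0 1 -6; 0 0 1]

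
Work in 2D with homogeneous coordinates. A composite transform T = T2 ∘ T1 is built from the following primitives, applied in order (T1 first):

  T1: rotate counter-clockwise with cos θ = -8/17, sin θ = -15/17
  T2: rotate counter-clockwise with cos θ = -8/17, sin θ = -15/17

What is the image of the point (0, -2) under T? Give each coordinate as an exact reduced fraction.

T(p) = (480/289, 322/289)

T1 rotate counter-clockwise with cos θ = -8/17, sin θ = -15/17: (0, -2) → (-30/17, 16/17)
T2 rotate counter-clockwise with cos θ = -8/17, sin θ = -15/17: (-30/17, 16/17) → (480/289, 322/289)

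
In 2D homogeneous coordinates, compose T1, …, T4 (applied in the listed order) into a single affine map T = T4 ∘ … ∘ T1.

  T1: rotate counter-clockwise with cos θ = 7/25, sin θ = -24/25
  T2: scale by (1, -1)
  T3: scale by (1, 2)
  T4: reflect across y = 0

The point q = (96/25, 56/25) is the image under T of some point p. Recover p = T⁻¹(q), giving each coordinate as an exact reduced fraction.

T1 = [7/25 24/25 0; -24/25 7/25 0; 0 0 1]
T2·T1 = [7/25 24/25 0; 24/25 -7/25 0; 0 0 1]
T3·…·T1 = [7/25 24/25 0; 48/25 -14/25 0; 0 0 1]
T4·…·T1 = [7/25 24/25 0; -48/25 14/25 0; 0 0 1]
det M = 2; M⁻¹ = [7/25 -12/25 0; 24/25 7/50 0; 0 0 1]
M⁻¹ · (96/25, 56/25)ᵀ = (0, 4)ᵀ

p = (0, 4)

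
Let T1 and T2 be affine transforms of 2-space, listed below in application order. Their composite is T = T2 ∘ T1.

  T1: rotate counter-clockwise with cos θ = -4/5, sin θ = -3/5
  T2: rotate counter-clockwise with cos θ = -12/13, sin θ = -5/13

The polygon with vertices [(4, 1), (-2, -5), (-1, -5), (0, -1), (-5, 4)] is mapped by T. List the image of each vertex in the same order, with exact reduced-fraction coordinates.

T1 rotate counter-clockwise with cos θ = -4/5, sin θ = -3/5: (4, 1) → (-13/5, -16/5); (-2, -5) → (-7/5, 26/5); (-1, -5) → (-11/5, 23/5); (0, -1) → (-3/5, 4/5); (-5, 4) → (32/5, -1/5)
T2 rotate counter-clockwise with cos θ = -12/13, sin θ = -5/13: (-13/5, -16/5) → (76/65, 257/65); (-7/5, 26/5) → (214/65, -277/65); (-11/5, 23/5) → (19/5, -17/5); (-3/5, 4/5) → (56/65, -33/65); (32/5, -1/5) → (-389/65, -148/65)

image vertices: (76/65, 257/65), (214/65, -277/65), (19/5, -17/5), (56/65, -33/65), (-389/65, -148/65)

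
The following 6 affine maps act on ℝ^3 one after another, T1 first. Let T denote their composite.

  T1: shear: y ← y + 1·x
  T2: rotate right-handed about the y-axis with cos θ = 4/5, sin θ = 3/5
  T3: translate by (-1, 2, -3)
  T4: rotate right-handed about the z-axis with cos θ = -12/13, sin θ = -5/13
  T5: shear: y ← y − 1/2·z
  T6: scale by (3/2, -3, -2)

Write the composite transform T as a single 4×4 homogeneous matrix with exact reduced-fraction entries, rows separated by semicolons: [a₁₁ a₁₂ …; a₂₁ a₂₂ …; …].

T1 = [1 0 0 0; 1 1 0 0; 0 0 1 0; 0 0 0 1]
T2·T1 = [4/5 0 3/5 0; 1 1 0 0; -3/5 0 4/5 0; 0 0 0 1]
T3·…·T1 = [4/5 0 3/5 -1; 1 1 0 2; -3/5 0 4/5 -3; 0 0 0 1]
T4·…·T1 = [-23/65 5/13 -36/65 22/13; -16/13 -12/13 -3/13 -19/13; -3/5 0 4/5 -3; 0 0 0 1]
T5·…·T1 = [-23/65 5/13 -36/65 22/13; -121/130 -12/13 -41/65 1/26; -3/5 0 4/5 -3; 0 0 0 1]
T6·…·T1 = [-69/130 15/26 -54/65 33/13; 363/130 36/13 123/65 -3/26; 6/5 0 -8/5 6; 0 0 0 1]

T = [-69/130 15/26 -54/65 33/13; 363/130 36/13 123/65 -3/26; 6/5 0 -8/5 6; 0 0 0 1]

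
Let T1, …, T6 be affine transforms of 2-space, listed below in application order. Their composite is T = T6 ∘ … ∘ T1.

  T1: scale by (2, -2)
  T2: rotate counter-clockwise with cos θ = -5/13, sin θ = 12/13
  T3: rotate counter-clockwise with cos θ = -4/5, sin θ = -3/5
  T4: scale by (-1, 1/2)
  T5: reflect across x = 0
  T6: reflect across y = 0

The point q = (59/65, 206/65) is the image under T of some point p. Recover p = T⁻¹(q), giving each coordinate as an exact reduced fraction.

T1 = [2 0 0; 0 -2 0; 0 0 1]
T2·T1 = [-10/13 24/13 0; 24/13 10/13 0; 0 0 1]
T3·…·T1 = [112/65 -66/65 0; -66/65 -112/65 0; 0 0 1]
T4·…·T1 = [-112/65 66/65 0; -33/65 -56/65 0; 0 0 1]
T5·…·T1 = [112/65 -66/65 0; -33/65 -56/65 0; 0 0 1]
T6·…·T1 = [112/65 -66/65 0; 33/65 56/65 0; 0 0 1]
det M = 2; M⁻¹ = [28/65 33/65 0; -33/130 56/65 0; 0 0 1]
M⁻¹ · (59/65, 206/65)ᵀ = (2, 5/2)ᵀ

p = (2, 5/2)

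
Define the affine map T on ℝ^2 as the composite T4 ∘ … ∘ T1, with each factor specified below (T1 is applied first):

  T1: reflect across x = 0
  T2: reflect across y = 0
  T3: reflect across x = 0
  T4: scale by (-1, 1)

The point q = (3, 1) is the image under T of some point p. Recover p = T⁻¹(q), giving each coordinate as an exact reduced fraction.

T1 = [-1 0 0; 0 1 0; 0 0 1]
T2·T1 = [-1 0 0; 0 -1 0; 0 0 1]
T3·…·T1 = [1 0 0; 0 -1 0; 0 0 1]
T4·…·T1 = [-1 0 0; 0 -1 0; 0 0 1]
det M = 1; M⁻¹ = [-1 0 0; 0 -1 0; 0 0 1]
M⁻¹ · (3, 1)ᵀ = (-3, -1)ᵀ

p = (-3, -1)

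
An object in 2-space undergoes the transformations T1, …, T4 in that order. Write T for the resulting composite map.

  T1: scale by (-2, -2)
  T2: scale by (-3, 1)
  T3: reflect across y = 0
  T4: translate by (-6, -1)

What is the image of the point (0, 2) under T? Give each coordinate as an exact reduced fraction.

T(p) = (-6, 3)

T1 scale by (-2, -2): (0, 2) → (0, -4)
T2 scale by (-3, 1): (0, -4) → (0, -4)
T3 reflect across y = 0: (0, -4) → (0, 4)
T4 translate by (-6, -1): (0, 4) → (-6, 3)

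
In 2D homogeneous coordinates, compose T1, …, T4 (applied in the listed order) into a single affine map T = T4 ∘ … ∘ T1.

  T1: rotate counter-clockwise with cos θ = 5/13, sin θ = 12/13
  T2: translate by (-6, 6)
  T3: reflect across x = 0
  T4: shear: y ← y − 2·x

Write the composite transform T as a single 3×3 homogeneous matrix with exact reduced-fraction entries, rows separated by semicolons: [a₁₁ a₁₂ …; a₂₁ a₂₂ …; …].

T1 = [5/13 -12/13 0; 12/13 5/13 0; 0 0 1]
T2·T1 = [5/13 -12/13 -6; 12/13 5/13 6; 0 0 1]
T3·…·T1 = [-5/13 12/13 6; 12/13 5/13 6; 0 0 1]
T4·…·T1 = [-5/13 12/13 6; 22/13 -19/13 -6; 0 0 1]

T = [-5/13 12/13 6; 22/13 -19/13 -6; 0 0 1]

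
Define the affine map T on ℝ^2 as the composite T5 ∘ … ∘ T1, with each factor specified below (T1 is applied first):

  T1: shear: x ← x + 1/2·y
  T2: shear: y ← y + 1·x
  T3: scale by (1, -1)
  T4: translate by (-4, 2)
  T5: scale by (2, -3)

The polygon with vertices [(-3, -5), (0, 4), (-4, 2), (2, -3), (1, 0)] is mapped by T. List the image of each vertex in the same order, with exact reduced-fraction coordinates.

T1 shear: x ← x + 1/2·y: (-3, -5) → (-11/2, -5); (0, 4) → (2, 4); (-4, 2) → (-3, 2); (2, -3) → (1/2, -3); (1, 0) → (1, 0)
T2 shear: y ← y + 1·x: (-11/2, -5) → (-11/2, -21/2); (2, 4) → (2, 6); (-3, 2) → (-3, -1); (1/2, -3) → (1/2, -5/2); (1, 0) → (1, 1)
T3 scale by (1, -1): (-11/2, -21/2) → (-11/2, 21/2); (2, 6) → (2, -6); (-3, -1) → (-3, 1); (1/2, -5/2) → (1/2, 5/2); (1, 1) → (1, -1)
T4 translate by (-4, 2): (-11/2, 21/2) → (-19/2, 25/2); (2, -6) → (-2, -4); (-3, 1) → (-7, 3); (1/2, 5/2) → (-7/2, 9/2); (1, -1) → (-3, 1)
T5 scale by (2, -3): (-19/2, 25/2) → (-19, -75/2); (-2, -4) → (-4, 12); (-7, 3) → (-14, -9); (-7/2, 9/2) → (-7, -27/2); (-3, 1) → (-6, -3)

image vertices: (-19, -75/2), (-4, 12), (-14, -9), (-7, -27/2), (-6, -3)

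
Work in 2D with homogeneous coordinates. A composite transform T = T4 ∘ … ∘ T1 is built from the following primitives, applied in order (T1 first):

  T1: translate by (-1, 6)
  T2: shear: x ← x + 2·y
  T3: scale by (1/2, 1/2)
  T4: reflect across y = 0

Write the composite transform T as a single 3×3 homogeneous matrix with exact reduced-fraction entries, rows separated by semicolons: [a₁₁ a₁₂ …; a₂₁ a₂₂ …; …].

T = [1/2 1 11/2; 0 -1/2 -3; 0 0 1]

T1 = [1 0 -1; 0 1 6; 0 0 1]
T2·T1 = [1 2 11; 0 1 6; 0 0 1]
T3·…·T1 = [1/2 1 11/2; 0 1/2 3; 0 0 1]
T4·…·T1 = [1/2 1 11/2; 0 -1/2 -3; 0 0 1]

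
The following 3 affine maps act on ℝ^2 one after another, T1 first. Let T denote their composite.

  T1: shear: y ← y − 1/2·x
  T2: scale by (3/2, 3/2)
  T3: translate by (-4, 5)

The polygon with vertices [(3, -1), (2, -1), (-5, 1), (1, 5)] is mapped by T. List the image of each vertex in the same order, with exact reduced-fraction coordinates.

image vertices: (1/2, 5/4), (-1, 2), (-23/2, 41/4), (-5/2, 47/4)

T1 shear: y ← y − 1/2·x: (3, -1) → (3, -5/2); (2, -1) → (2, -2); (-5, 1) → (-5, 7/2); (1, 5) → (1, 9/2)
T2 scale by (3/2, 3/2): (3, -5/2) → (9/2, -15/4); (2, -2) → (3, -3); (-5, 7/2) → (-15/2, 21/4); (1, 9/2) → (3/2, 27/4)
T3 translate by (-4, 5): (9/2, -15/4) → (1/2, 5/4); (3, -3) → (-1, 2); (-15/2, 21/4) → (-23/2, 41/4); (3/2, 27/4) → (-5/2, 47/4)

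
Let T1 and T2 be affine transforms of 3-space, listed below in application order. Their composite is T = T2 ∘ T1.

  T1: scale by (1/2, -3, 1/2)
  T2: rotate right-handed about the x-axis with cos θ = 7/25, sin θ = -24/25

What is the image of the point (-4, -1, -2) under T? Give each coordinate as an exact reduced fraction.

T1 scale by (1/2, -3, 1/2): (-4, -1, -2) → (-2, 3, -1)
T2 rotate right-handed about the x-axis with cos θ = 7/25, sin θ = -24/25: (-2, 3, -1) → (-2, -3/25, -79/25)

T(p) = (-2, -3/25, -79/25)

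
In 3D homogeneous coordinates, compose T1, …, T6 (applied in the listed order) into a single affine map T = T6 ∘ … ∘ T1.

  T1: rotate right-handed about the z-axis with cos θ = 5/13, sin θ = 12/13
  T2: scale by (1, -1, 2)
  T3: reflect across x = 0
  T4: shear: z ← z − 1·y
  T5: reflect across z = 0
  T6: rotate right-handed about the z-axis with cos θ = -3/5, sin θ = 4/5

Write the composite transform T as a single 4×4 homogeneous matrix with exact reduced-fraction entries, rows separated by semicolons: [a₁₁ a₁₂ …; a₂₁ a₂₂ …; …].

T = [63/65 -16/65 0 0; 16/65 63/65 0 0; -12/13 -5/13 -2 0; 0 0 0 1]

T1 = [5/13 -12/13 0 0; 12/13 5/13 0 0; 0 0 1 0; 0 0 0 1]
T2·T1 = [5/13 -12/13 0 0; -12/13 -5/13 0 0; 0 0 2 0; 0 0 0 1]
T3·…·T1 = [-5/13 12/13 0 0; -12/13 -5/13 0 0; 0 0 2 0; 0 0 0 1]
T4·…·T1 = [-5/13 12/13 0 0; -12/13 -5/13 0 0; 12/13 5/13 2 0; 0 0 0 1]
T5·…·T1 = [-5/13 12/13 0 0; -12/13 -5/13 0 0; -12/13 -5/13 -2 0; 0 0 0 1]
T6·…·T1 = [63/65 -16/65 0 0; 16/65 63/65 0 0; -12/13 -5/13 -2 0; 0 0 0 1]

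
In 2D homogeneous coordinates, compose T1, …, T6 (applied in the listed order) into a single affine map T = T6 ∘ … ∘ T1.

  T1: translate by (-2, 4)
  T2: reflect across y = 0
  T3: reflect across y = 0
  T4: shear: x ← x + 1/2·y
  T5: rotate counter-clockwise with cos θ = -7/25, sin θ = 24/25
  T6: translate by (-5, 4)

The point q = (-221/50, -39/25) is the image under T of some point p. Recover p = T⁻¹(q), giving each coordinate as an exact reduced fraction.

T1 = [1 0 -2; 0 1 4; 0 0 1]
T2·T1 = [1 0 -2; 0 -1 -4; 0 0 1]
T3·…·T1 = [1 0 -2; 0 1 4; 0 0 1]
T4·…·T1 = [1 1/2 0; 0 1 4; 0 0 1]
T5·…·T1 = [-7/25 -11/10 -96/25; 24/25 1/5 -28/25; 0 0 1]
T6·…·T1 = [-7/25 -11/10 -221/25; 24/25 1/5 72/25; 0 0 1]
det M = 1; M⁻¹ = [1/5 11/10 -7/5; -24/25 -7/25 -192/25; 0 0 1]
M⁻¹ · (-221/50, -39/25)ᵀ = (-4, -3)ᵀ

p = (-4, -3)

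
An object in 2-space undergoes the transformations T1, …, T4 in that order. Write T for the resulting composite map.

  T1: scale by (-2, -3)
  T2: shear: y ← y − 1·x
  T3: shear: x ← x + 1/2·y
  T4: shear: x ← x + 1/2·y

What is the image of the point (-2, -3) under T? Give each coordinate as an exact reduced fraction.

T1 scale by (-2, -3): (-2, -3) → (4, 9)
T2 shear: y ← y − 1·x: (4, 9) → (4, 5)
T3 shear: x ← x + 1/2·y: (4, 5) → (13/2, 5)
T4 shear: x ← x + 1/2·y: (13/2, 5) → (9, 5)

T(p) = (9, 5)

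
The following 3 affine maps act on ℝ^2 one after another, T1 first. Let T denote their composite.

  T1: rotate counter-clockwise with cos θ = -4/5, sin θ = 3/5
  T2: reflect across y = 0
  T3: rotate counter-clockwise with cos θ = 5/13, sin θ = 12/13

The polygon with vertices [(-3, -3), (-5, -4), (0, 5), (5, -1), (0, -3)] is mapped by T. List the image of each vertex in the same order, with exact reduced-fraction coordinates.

image vertices: (141/65, 237/65), (172/65, 379/65), (-63/13, -16/13), (11/5, -23/5), (189/65, 48/65)

T1 rotate counter-clockwise with cos θ = -4/5, sin θ = 3/5: (-3, -3) → (21/5, 3/5); (-5, -4) → (32/5, 1/5); (0, 5) → (-3, -4); (5, -1) → (-17/5, 19/5); (0, -3) → (9/5, 12/5)
T2 reflect across y = 0: (21/5, 3/5) → (21/5, -3/5); (32/5, 1/5) → (32/5, -1/5); (-3, -4) → (-3, 4); (-17/5, 19/5) → (-17/5, -19/5); (9/5, 12/5) → (9/5, -12/5)
T3 rotate counter-clockwise with cos θ = 5/13, sin θ = 12/13: (21/5, -3/5) → (141/65, 237/65); (32/5, -1/5) → (172/65, 379/65); (-3, 4) → (-63/13, -16/13); (-17/5, -19/5) → (11/5, -23/5); (9/5, -12/5) → (189/65, 48/65)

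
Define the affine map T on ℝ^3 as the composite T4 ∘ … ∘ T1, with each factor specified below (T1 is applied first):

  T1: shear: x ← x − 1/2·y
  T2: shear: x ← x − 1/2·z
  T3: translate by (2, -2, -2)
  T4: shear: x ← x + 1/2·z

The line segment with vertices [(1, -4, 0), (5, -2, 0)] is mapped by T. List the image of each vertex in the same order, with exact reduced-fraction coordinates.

T1 shear: x ← x − 1/2·y: (1, -4, 0) → (3, -4, 0); (5, -2, 0) → (6, -2, 0)
T2 shear: x ← x − 1/2·z: (3, -4, 0) → (3, -4, 0); (6, -2, 0) → (6, -2, 0)
T3 translate by (2, -2, -2): (3, -4, 0) → (5, -6, -2); (6, -2, 0) → (8, -4, -2)
T4 shear: x ← x + 1/2·z: (5, -6, -2) → (4, -6, -2); (8, -4, -2) → (7, -4, -2)

image vertices: (4, -6, -2), (7, -4, -2)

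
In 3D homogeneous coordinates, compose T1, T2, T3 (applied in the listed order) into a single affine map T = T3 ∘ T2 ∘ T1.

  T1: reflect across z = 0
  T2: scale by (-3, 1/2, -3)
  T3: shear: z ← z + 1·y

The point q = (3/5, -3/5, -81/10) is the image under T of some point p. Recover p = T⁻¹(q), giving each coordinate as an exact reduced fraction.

T1 = [1 0 0 0; 0 1 0 0; 0 0 -1 0; 0 0 0 1]
T2·T1 = [-3 0 0 0; 0 1/2 0 0; 0 0 3 0; 0 0 0 1]
T3·…·T1 = [-3 0 0 0; 0 1/2 0 0; 0 1/2 3 0; 0 0 0 1]
det M = -9/2; M⁻¹ = [-1/3 0 0 0; 0 2 0 0; 0 -1/3 1/3 0; 0 0 0 1]
M⁻¹ · (3/5, -3/5, -81/10)ᵀ = (-1/5, -6/5, -5/2)ᵀ

p = (-1/5, -6/5, -5/2)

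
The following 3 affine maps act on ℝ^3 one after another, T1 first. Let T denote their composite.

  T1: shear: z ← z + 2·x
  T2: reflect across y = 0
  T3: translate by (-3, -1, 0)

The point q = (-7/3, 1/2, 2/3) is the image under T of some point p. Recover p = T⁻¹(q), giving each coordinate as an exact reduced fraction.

T1 = [1 0 0 0; 0 1 0 0; 2 0 1 0; 0 0 0 1]
T2·T1 = [1 0 0 0; 0 -1 0 0; 2 0 1 0; 0 0 0 1]
T3·…·T1 = [1 0 0 -3; 0 -1 0 -1; 2 0 1 0; 0 0 0 1]
det M = -1; M⁻¹ = [1 0 0 3; 0 -1 0 -1; -2 0 1 -6; 0 0 0 1]
M⁻¹ · (-7/3, 1/2, 2/3)ᵀ = (2/3, -3/2, -2/3)ᵀ

p = (2/3, -3/2, -2/3)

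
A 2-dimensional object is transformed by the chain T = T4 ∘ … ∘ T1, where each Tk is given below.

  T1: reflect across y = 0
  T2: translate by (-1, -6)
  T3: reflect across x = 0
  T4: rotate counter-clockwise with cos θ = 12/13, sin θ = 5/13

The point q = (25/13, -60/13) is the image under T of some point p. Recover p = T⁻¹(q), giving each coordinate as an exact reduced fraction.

T1 = [1 0 0; 0 -1 0; 0 0 1]
T2·T1 = [1 0 -1; 0 -1 -6; 0 0 1]
T3·…·T1 = [-1 0 1; 0 -1 -6; 0 0 1]
T4·…·T1 = [-12/13 5/13 42/13; -5/13 -12/13 -67/13; 0 0 1]
det M = 1; M⁻¹ = [-12/13 -5/13 1; 5/13 -12/13 -6; 0 0 1]
M⁻¹ · (25/13, -60/13)ᵀ = (1, -1)ᵀ

p = (1, -1)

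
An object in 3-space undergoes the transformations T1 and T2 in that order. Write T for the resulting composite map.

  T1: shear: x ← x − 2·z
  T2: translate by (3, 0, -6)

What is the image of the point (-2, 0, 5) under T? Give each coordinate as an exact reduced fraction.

T(p) = (-9, 0, -1)

T1 shear: x ← x − 2·z: (-2, 0, 5) → (-12, 0, 5)
T2 translate by (3, 0, -6): (-12, 0, 5) → (-9, 0, -1)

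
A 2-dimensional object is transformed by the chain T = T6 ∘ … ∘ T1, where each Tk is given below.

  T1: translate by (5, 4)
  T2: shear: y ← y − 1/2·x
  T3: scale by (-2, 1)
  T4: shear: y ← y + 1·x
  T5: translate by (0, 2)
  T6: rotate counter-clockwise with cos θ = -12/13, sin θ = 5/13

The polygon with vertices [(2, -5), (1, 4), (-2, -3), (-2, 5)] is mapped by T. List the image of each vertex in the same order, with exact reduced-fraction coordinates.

T1 translate by (5, 4): (2, -5) → (7, -1); (1, 4) → (6, 8); (-2, -3) → (3, 1); (-2, 5) → (3, 9)
T2 shear: y ← y − 1/2·x: (7, -1) → (7, -9/2); (6, 8) → (6, 5); (3, 1) → (3, -1/2); (3, 9) → (3, 15/2)
T3 scale by (-2, 1): (7, -9/2) → (-14, -9/2); (6, 5) → (-12, 5); (3, -1/2) → (-6, -1/2); (3, 15/2) → (-6, 15/2)
T4 shear: y ← y + 1·x: (-14, -9/2) → (-14, -37/2); (-12, 5) → (-12, -7); (-6, -1/2) → (-6, -13/2); (-6, 15/2) → (-6, 3/2)
T5 translate by (0, 2): (-14, -37/2) → (-14, -33/2); (-12, -7) → (-12, -5); (-6, -13/2) → (-6, -9/2); (-6, 3/2) → (-6, 7/2)
T6 rotate counter-clockwise with cos θ = -12/13, sin θ = 5/13: (-14, -33/2) → (501/26, 128/13); (-12, -5) → (13, 0); (-6, -9/2) → (189/26, 24/13); (-6, 7/2) → (109/26, -72/13)

image vertices: (501/26, 128/13), (13, 0), (189/26, 24/13), (109/26, -72/13)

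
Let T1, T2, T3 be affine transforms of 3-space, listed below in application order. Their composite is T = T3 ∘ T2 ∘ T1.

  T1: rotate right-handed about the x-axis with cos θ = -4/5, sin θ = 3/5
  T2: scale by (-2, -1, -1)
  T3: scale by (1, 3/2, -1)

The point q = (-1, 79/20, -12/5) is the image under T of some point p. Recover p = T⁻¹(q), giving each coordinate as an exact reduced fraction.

T1 = [1 0 0 0; 0 -4/5 -3/5 0; 0 3/5 -4/5 0; 0 0 0 1]
T2·T1 = [-2 0 0 0; 0 4/5 3/5 0; 0 -3/5 4/5 0; 0 0 0 1]
T3·…·T1 = [-2 0 0 0; 0 6/5 9/10 0; 0 3/5 -4/5 0; 0 0 0 1]
det M = 3; M⁻¹ = [-1/2 0 0 0; 0 8/15 3/5 0; 0 2/5 -4/5 0; 0 0 0 1]
M⁻¹ · (-1, 79/20, -12/5)ᵀ = (1/2, 2/3, 7/2)ᵀ

p = (1/2, 2/3, 7/2)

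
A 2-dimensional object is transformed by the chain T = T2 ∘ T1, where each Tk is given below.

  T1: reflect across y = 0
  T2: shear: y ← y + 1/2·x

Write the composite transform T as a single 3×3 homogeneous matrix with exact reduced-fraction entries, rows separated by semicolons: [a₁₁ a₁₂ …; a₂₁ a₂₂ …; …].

T1 = [1 0 0; 0 -1 0; 0 0 1]
T2·T1 = [1 0 0; 1/2 -1 0; 0 0 1]

T = [1 0 0; 1/2 -1 0; 0 0 1]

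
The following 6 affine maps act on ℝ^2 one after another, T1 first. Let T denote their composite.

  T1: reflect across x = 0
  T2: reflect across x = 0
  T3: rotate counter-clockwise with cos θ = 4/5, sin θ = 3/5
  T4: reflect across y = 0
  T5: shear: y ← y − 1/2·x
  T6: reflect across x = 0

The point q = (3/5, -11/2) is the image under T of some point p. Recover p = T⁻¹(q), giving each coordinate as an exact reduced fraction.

T1 = [-1 0 0; 0 1 0; 0 0 1]
T2·T1 = [1 0 0; 0 1 0; 0 0 1]
T3·…·T1 = [4/5 -3/5 0; 3/5 4/5 0; 0 0 1]
T4·…·T1 = [4/5 -3/5 0; -3/5 -4/5 0; 0 0 1]
T5·…·T1 = [4/5 -3/5 0; -1 -1/2 0; 0 0 1]
T6·…·T1 = [-4/5 3/5 0; -1 -1/2 0; 0 0 1]
det M = 1; M⁻¹ = [-1/2 -3/5 0; 1 -4/5 0; 0 0 1]
M⁻¹ · (3/5, -11/2)ᵀ = (3, 5)ᵀ

p = (3, 5)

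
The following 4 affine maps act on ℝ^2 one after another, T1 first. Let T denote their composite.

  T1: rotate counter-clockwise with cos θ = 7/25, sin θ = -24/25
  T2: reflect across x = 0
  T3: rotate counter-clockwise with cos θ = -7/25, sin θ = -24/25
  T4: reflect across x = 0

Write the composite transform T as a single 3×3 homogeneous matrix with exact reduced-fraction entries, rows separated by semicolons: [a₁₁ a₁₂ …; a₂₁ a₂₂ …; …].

T1 = [7/25 24/25 0; -24/25 7/25 0; 0 0 1]
T2·T1 = [-7/25 -24/25 0; -24/25 7/25 0; 0 0 1]
T3·…·T1 = [-527/625 336/625 0; 336/625 527/625 0; 0 0 1]
T4·…·T1 = [527/625 -336/625 0; 336/625 527/625 0; 0 0 1]

T = [527/625 -336/625 0; 336/625 527/625 0; 0 0 1]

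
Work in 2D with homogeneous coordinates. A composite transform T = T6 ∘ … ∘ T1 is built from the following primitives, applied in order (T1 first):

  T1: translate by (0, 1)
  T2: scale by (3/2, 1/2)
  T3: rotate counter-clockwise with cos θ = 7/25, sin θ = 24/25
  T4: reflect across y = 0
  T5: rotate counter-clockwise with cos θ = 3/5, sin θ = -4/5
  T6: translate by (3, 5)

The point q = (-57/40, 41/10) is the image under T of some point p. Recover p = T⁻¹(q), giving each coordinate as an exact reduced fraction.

T1 = [1 0 0; 0 1 1; 0 0 1]
T2·T1 = [3/2 0 0; 0 1/2 1/2; 0 0 1]
T3·…·T1 = [21/50 -12/25 -12/25; 36/25 7/50 7/50; 0 0 1]
T4·…·T1 = [21/50 -12/25 -12/25; -36/25 -7/50 -7/50; 0 0 1]
T5·…·T1 = [-9/10 -2/5 -2/5; -6/5 3/10 3/10; 0 0 1]
T6·…·T1 = [-9/10 -2/5 13/5; -6/5 3/10 53/10; 0 0 1]
det M = -3/4; M⁻¹ = [-2/5 -8/15 58/15; -8/5 6/5 -11/5; 0 0 1]
M⁻¹ · (-57/40, 41/10)ᵀ = (9/4, 5)ᵀ

p = (9/4, 5)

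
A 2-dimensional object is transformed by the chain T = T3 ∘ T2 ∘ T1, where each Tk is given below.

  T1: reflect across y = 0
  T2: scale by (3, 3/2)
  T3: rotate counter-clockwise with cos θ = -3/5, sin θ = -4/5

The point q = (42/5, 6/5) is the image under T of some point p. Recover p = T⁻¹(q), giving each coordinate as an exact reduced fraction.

T1 = [1 0 0; 0 -1 0; 0 0 1]
T2·T1 = [3 0 0; 0 -3/2 0; 0 0 1]
T3·…·T1 = [-9/5 -6/5 0; -12/5 9/10 0; 0 0 1]
det M = -9/2; M⁻¹ = [-1/5 -4/15 0; -8/15 2/5 0; 0 0 1]
M⁻¹ · (42/5, 6/5)ᵀ = (-2, -4)ᵀ

p = (-2, -4)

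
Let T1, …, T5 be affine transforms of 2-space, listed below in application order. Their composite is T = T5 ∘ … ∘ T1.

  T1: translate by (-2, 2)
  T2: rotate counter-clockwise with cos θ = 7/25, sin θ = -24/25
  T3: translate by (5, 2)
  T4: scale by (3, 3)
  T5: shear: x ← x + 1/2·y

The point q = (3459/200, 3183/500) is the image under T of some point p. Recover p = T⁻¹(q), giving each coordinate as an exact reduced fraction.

T1 = [1 0 -2; 0 1 2; 0 0 1]
T2·T1 = [7/25 24/25 34/25; -24/25 7/25 62/25; 0 0 1]
T3·…·T1 = [7/25 24/25 159/25; -24/25 7/25 112/25; 0 0 1]
T4·…·T1 = [21/25 72/25 477/25; -72/25 21/25 336/25; 0 0 1]
T5·…·T1 = [-3/5 33/10 129/5; -72/25 21/25 336/25; 0 0 1]
det M = 9; M⁻¹ = [7/75 -11/30 63/25; 8/25 -1/15 -184/25; 0 0 1]
M⁻¹ · (3459/200, 3183/500)ᵀ = (9/5, -9/4)ᵀ

p = (9/5, -9/4)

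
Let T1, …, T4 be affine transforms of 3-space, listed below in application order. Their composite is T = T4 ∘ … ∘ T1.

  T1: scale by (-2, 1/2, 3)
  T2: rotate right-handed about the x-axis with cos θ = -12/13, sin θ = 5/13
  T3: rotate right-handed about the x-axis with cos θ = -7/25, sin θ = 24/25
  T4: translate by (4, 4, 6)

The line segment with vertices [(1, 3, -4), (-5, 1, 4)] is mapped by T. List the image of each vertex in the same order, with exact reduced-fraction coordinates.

T1 scale by (-2, 1/2, 3): (1, 3, -4) → (-2, 3/2, -12); (-5, 1, 4) → (10, 1/2, 12)
T2 rotate right-handed about the x-axis with cos θ = -12/13, sin θ = 5/13: (-2, 3/2, -12) → (-2, 42/13, 303/26); (10, 1/2, 12) → (10, -66/13, -283/26)
T3 rotate right-handed about the x-axis with cos θ = -7/25, sin θ = 24/25: (-2, 42/13, 303/26) → (-2, -786/65, -21/130); (10, -66/13, -283/26) → (10, 3858/325, -1187/650)
T4 translate by (4, 4, 6): (-2, -786/65, -21/130) → (2, -526/65, 759/130); (10, 3858/325, -1187/650) → (14, 5158/325, 2713/650)

image vertices: (2, -526/65, 759/130), (14, 5158/325, 2713/650)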